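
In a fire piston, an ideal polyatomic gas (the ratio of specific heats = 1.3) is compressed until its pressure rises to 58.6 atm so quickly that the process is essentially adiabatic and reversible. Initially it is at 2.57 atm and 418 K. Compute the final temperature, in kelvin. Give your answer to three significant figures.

T₂ ≈ 860 K

Adiabatic: T₂/T₁ = (P₂/P₁)^((γ−1)/γ).
T₂ = 418 × (58.6/2.57)^(0.231) = 860.1 K.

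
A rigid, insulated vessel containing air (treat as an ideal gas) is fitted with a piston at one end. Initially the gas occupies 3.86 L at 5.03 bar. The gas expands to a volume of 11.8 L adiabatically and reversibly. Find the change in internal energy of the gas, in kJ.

γ = 7/5 for a diatomic ideal gas.
P₂ = P₁(V₁/V₂)^γ = 5.03×(3.86/11.8)^(7/5) = 1.052 bar.
For a reversible adiabat, W_by_gas = (P₁V₁ − P₂V₂)/(γ−1).
W_by = (503000×0.00386 − 105200×0.0118) / (2/5) = 1750 J.
Q = 0 ⇒ ΔU = −W_by = -1750 J.

ΔU ≈ -1.75 kJ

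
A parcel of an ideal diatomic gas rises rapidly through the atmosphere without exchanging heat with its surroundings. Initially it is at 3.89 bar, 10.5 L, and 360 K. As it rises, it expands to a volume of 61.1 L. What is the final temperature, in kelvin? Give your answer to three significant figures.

Adiabatic: T₁V₁^(γ−1) = T₂V₂^(γ−1) ⇒ T₂ = T₁ (V₁/V₂)^(γ−1).
γ = 7/5 for a diatomic ideal gas.
T₂ = 360 × (10.5/61.1)^(2/5) = 178 K.

T₂ ≈ 178 K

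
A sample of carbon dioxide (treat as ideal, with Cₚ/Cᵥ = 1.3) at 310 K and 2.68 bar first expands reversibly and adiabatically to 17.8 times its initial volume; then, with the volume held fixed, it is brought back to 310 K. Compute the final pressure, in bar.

P₃ ≈ 0.151 bar

Adiabatic step (PV^γ = const): P₂ = 2.68×(1/17.8)^(1.3) = 0.06347 bar; T₂ = 310×(1/17.8)^(0.3) = 130.7 K.
Isochoric: P₃ = P₂(T₃/T₂) = 0.06347 × (310/130.7) = 0.1506 bar.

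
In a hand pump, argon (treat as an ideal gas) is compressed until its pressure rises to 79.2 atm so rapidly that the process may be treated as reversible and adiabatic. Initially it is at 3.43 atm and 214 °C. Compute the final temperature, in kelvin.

T₂ ≈ 1710 K

Adiabatic: T₂/T₁ = (P₂/P₁)^((γ−1)/γ).
For a monatomic ideal gas γ = 5/3, so (γ−1)/γ = 2/5.
T₁ = 214 °C = 487.1 K.
T₂ = 487.1 × (79.2/3.43)^(2/5) = 1710 K.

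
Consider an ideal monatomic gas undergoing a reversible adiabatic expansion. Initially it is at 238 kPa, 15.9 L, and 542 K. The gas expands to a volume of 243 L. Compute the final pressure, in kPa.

P₂ ≈ 2.53 kPa

Since PV^γ is constant along a reversible adiabat, P₂ = P₁ (V₁/V₂)^γ.
γ = 5/3 for a monatomic ideal gas.
P₂ = 238 × (15.9/243)^(5/3) = 2.529 kPa.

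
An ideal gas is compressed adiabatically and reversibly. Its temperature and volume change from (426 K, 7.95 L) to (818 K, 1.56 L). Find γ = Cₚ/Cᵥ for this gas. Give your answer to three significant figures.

TV^(γ−1) = const ⇒ γ − 1 = ln(T₂/T₁) / ln(V₁/V₂).
γ = 1 + ln(818/426) / ln(7.95/1.56) = 1.401.

γ ≈ 1.40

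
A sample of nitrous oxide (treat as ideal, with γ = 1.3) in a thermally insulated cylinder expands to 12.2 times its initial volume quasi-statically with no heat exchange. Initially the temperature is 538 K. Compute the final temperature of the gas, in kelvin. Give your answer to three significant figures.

Adiabatic: T₁V₁^(γ−1) = T₂V₂^(γ−1) ⇒ T₂ = T₁ (V₁/V₂)^(γ−1).
T₂ = 538 × (1/12.2)^(0.3) = 254 K.

T₂ ≈ 254 K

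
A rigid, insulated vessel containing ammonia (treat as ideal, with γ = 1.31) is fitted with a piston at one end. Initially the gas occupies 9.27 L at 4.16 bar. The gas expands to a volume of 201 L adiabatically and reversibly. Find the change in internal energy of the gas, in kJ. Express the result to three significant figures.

ΔU ≈ -7.65 kJ

P₂ = P₁(V₁/V₂)^γ = 4.16×(9.27/201)^(1.31) = 0.07392 bar.
For a reversible adiabat, W_by_gas = (P₁V₁ − P₂V₂)/(γ−1).
W_by = (416000×0.00927 − 7392×0.201) / (0.31) = 7647 J.
Q = 0 ⇒ ΔU = −W_by = -7647 J.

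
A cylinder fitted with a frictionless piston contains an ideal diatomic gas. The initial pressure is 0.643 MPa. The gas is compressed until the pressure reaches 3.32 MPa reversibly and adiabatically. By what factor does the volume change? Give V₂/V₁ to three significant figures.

From PV^γ = const, V₂/V₁ = (P₁/P₂)^(1/γ).
For a diatomic ideal gas γ = 7/5.
V₂/V₁ = (0.643/3.32)^(5/7) = 0.3096.

V₂/V₁ ≈ 0.310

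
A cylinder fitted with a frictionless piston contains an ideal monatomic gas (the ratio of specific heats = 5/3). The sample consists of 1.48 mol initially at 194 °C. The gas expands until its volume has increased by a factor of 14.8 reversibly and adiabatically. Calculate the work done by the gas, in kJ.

W ≈ 7.19 kJ

Adiabatic: T₁V₁^(γ−1) = T₂V₂^(γ−1) ⇒ T₂ = T₁ (V₁/V₂)^(γ−1).
T₁ = 194 °C = 467.1 K.
T₂ = 467.1 × (1/14.8)^(2/3) = 77.5 K.
Q = 0, so ΔU = W_on_gas = nCᵥΔT with Cᵥ = R/(γ−1) = 12.47 J/(mol·K).
ΔU = 1.48 × 12.47 × (77.5 − 467.1) = -7192 J.
Work done by the gas = −ΔU = 7192 J.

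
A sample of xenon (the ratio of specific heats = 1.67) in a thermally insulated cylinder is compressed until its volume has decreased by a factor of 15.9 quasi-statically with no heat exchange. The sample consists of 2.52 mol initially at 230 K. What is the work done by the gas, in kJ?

W ≈ -38.7 kJ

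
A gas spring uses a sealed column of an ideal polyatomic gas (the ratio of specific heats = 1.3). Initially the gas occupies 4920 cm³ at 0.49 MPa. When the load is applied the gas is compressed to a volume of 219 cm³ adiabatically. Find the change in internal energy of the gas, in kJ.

ΔU ≈ 12.4 kJ

P₂ = P₁(V₁/V₂)^γ = 0.49×(4920/219)^(1.3) = 28 MPa.
For a reversible adiabat, W_by_gas = (P₁V₁ − P₂V₂)/(γ−1).
W_by = (490000×0.00492 − 2.8×10^7×0.000219) / (0.3) = -12400 J.
Q = 0 ⇒ ΔU = −W_by = 12400 J.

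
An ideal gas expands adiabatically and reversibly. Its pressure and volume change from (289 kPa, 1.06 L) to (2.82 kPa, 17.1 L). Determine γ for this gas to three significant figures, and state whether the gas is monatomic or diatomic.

γ ≈ 1.66; monatomic

PV^γ = const ⇒ γ = ln(P₂/P₁) / ln(V₁/V₂).
γ = ln(2.82/289) / ln(1.06/17.1) = 1.665.
γ ≈ 1.66 is close to 5/3, so the gas is monatomic.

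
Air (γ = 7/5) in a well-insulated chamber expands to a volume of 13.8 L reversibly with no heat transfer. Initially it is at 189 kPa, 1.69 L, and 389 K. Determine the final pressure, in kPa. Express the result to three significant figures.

Since PV^γ is constant along a reversible adiabat, P₂ = P₁ (V₁/V₂)^γ.
P₂ = 189 × (1.69/13.8)^(7/5) = 9.992 kPa.

P₂ ≈ 9.99 kPa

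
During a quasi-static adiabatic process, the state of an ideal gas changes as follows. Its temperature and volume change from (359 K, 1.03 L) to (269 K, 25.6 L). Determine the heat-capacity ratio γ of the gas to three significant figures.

γ ≈ 1.09

TV^(γ−1) = const ⇒ γ − 1 = ln(T₂/T₁) / ln(V₁/V₂).
γ = 1 + ln(269/359) / ln(1.03/25.6) = 1.09.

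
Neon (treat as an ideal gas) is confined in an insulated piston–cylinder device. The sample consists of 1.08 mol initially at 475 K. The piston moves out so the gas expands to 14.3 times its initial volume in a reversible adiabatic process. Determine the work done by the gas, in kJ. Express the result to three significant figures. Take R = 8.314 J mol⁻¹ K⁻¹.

Adiabatic: T₁V₁^(γ−1) = T₂V₂^(γ−1) ⇒ T₂ = T₁ (V₁/V₂)^(γ−1).
γ = 5/3 for a monatomic ideal gas, so γ−1 = 2/3.
T₂ = 475 × (1/14.3)^(2/3) = 80.62 K.
Q = 0, so ΔU = W_on_gas = nCᵥΔT with Cᵥ = R/(γ−1) = 12.47 J/(mol·K).
ΔU = 1.08 × 12.47 × (80.62 − 475) = -5312 J.
Work done by the gas = −ΔU = 5312 J.

W ≈ 5.31 kJ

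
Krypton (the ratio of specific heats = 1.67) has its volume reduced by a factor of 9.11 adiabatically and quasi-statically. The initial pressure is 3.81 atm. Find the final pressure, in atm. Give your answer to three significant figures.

P₂ ≈ 153 atm

Adiabatic: P₁V₁^γ = P₂V₂^γ ⇒ P₂ = P₁ (V₁/V₂)^γ.
P₂ = 3.81 × 9.11^(1.67) = 152.5 atm.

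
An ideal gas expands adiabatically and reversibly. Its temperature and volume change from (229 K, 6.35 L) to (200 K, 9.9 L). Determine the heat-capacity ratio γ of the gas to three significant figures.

γ ≈ 1.30

TV^(γ−1) = const ⇒ γ − 1 = ln(T₂/T₁) / ln(V₁/V₂).
γ = 1 + ln(200/229) / ln(6.35/9.9) = 1.305.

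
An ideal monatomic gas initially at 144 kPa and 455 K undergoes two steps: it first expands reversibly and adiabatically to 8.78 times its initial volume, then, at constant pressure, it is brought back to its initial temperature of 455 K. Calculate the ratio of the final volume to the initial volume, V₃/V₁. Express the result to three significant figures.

V₃/V₁ ≈ 37.4

For a monatomic ideal gas γ = 5/3.
Adiabatic step: V₂/V₁ = 8.78; T₂ = T₁·(1/8.78)^(2/3) = 106.9 K.
Isobaric step: V₃/V₂ = T₃/T₂ = 455/106.9.
V₃/V₁ = (V₂/V₁)(V₃/V₂) = 8.78 × (455/106.9) = 37.37.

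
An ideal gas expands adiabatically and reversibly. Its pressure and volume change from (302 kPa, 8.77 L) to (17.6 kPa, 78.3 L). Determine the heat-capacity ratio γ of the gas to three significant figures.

γ ≈ 1.30

PV^γ = const ⇒ γ = ln(P₂/P₁) / ln(V₁/V₂).
γ = ln(17.6/302) / ln(8.77/78.3) = 1.298.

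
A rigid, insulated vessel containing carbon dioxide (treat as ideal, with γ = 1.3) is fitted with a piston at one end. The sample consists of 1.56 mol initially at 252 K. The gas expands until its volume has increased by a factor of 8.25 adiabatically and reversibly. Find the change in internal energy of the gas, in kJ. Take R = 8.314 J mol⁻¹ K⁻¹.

For a reversible adiabat TV^(γ−1) is constant, so T₂ = T₁ (V₁/V₂)^(γ−1).
T₂ = 252 × (1/8.25)^(0.3) = 133.8 K.
Q = 0, so ΔU = W_on_gas = nCᵥΔT with Cᵥ = R/(γ−1) = 27.71 J/(mol·K).
ΔU = 1.56 × 27.71 × (133.8 − 252) = -5110 J.

ΔU ≈ -5.11 kJ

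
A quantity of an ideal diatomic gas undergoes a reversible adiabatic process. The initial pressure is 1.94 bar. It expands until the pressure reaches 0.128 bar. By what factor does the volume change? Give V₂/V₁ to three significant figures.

V₂/V₁ ≈ 6.97

From PV^γ = const, V₂/V₁ = (P₁/P₂)^(1/γ).
For a diatomic ideal gas γ = 7/5.
V₂/V₁ = (1.94/0.128)^(5/7) = 6.971.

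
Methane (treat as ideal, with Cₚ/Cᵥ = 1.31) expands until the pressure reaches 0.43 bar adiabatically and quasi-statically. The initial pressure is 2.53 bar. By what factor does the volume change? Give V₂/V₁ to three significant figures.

V₂/V₁ ≈ 3.87

From PV^γ = const, V₂/V₁ = (P₁/P₂)^(1/γ).
V₂/V₁ = (2.53/0.43)^(0.763) = 3.868.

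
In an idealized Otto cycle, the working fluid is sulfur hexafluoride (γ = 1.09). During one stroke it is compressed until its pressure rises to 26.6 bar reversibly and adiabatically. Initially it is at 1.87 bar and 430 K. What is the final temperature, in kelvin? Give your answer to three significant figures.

T₂ ≈ 535 K

Adiabatic: T₂/T₁ = (P₂/P₁)^((γ−1)/γ).
T₂ = 430 × (26.6/1.87)^(0.0826) = 535.4 K.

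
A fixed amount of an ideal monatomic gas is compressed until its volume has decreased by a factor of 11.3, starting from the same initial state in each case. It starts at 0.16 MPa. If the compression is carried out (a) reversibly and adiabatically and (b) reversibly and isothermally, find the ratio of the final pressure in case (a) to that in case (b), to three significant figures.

P_adiabatic / P_isothermal ≈ 5.04

For a monatomic ideal gas γ = 5/3.
Isothermal: P_b = P₁(V₁/V₂) = 0.16×11.3.
Adiabatic: P_a = P₁(V₁/V₂)^γ = 0.16×11.3^(5/3).
P_a/P_b = (V₁/V₂)^(γ−1) = 11.3^(2/3) = 5.036.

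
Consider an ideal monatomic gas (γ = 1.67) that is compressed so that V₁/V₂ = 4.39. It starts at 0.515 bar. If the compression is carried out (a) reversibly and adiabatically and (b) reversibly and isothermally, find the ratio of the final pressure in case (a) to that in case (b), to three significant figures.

P_adiabatic / P_isothermal ≈ 2.69

Isothermal: P_b = P₁(V₁/V₂) = 0.515×4.39.
Adiabatic: P_a = P₁(V₁/V₂)^γ = 0.515×4.39^(1.67).
P_a/P_b = (V₁/V₂)^(γ−1) = 4.39^(0.67) = 2.694.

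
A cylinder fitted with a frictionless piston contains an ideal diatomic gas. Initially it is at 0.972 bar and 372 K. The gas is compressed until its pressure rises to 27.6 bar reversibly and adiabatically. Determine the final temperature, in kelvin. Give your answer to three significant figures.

Adiabatic: T₂/T₁ = (P₂/P₁)^((γ−1)/γ).
For a diatomic ideal gas γ = 7/5, so (γ−1)/γ = 2/7.
T₂ = 372 × (27.6/0.972)^(2/7) = 967.7 K.

T₂ ≈ 968 K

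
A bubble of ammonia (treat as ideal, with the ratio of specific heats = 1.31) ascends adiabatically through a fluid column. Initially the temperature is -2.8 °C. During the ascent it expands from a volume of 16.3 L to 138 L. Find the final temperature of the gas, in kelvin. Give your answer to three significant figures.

T₂ ≈ 139 K

Adiabatic: T₁V₁^(γ−1) = T₂V₂^(γ−1) ⇒ T₂ = T₁ (V₁/V₂)^(γ−1).
T₁ = -2.8 °C = 270.3 K.
T₂ = 270.3 × (16.3/138)^(0.31) = 139.4 K.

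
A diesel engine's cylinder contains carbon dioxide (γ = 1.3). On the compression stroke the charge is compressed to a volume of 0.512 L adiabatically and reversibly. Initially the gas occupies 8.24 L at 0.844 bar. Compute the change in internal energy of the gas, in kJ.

ΔU ≈ 3.02 kJ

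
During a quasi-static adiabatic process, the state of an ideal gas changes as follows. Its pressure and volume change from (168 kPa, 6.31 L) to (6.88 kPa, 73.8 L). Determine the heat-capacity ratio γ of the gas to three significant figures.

γ ≈ 1.30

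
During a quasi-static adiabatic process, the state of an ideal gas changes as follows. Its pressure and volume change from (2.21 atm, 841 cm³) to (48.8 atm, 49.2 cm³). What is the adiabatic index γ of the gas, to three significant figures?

PV^γ = const ⇒ γ = ln(P₂/P₁) / ln(V₁/V₂).
γ = ln(48.8/2.21) / ln(841/49.2) = 1.09.

γ ≈ 1.09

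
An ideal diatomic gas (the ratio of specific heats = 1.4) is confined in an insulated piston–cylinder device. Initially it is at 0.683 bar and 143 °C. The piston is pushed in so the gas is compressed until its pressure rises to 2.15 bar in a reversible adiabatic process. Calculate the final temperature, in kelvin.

Along an adiabat T P^((1−γ)/γ) is constant, so T₂ = T₁ (P₂/P₁)^((γ−1)/γ).
T₁ = 143 °C = 416.1 K.
T₂ = 416.1 × (2.15/0.683)^(0.286) = 577.5 K.

T₂ ≈ 577 K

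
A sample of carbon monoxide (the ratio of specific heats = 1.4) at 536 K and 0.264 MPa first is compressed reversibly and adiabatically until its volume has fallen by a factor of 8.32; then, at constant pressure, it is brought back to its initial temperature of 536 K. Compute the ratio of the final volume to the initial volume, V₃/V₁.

V₃/V₁ ≈ 0.0515

Adiabatic step: V₂/V₁ = 0.1202; T₂ = T₁·8.32^(0.4) = 1251 K.
Isobaric step: V₃/V₂ = T₃/T₂ = 536/1251.
V₃/V₁ = (V₂/V₁)(V₃/V₂) = 0.1202 × (536/1251) = 0.0515.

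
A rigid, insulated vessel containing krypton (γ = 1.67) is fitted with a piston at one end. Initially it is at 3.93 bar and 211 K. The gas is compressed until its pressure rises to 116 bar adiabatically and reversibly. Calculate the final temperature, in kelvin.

Along an adiabat T P^((1−γ)/γ) is constant, so T₂ = T₁ (P₂/P₁)^((γ−1)/γ).
T₂ = 211 × (116/3.93)^(0.401) = 820.5 K.

T₂ ≈ 820 K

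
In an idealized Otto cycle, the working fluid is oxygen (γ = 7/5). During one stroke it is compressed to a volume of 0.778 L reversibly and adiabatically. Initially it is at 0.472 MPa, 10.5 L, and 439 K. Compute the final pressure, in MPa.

P₂ ≈ 18.0 MPa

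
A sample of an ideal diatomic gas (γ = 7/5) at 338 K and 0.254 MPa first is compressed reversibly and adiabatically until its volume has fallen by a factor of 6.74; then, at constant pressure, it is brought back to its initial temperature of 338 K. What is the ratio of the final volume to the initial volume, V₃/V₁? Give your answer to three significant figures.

V₃/V₁ ≈ 0.0692

Adiabatic step: V₂/V₁ = 0.1484; T₂ = T₁·6.74^(2/5) = 725.1 K.
Isobaric step: V₃/V₂ = T₃/T₂ = 338/725.1.
V₃/V₁ = (V₂/V₁)(V₃/V₂) = 0.1484 × (338/725.1) = 0.06916.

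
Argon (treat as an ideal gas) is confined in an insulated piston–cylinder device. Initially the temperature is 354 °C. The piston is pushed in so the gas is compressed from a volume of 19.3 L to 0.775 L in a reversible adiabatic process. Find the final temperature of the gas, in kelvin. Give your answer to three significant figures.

T₂ ≈ 5350 K

Adiabatic: T₁V₁^(γ−1) = T₂V₂^(γ−1) ⇒ T₂ = T₁ (V₁/V₂)^(γ−1).
For a monatomic ideal gas γ = 5/3, so γ−1 = 2/3.
T₁ = 354 °C = 627.1 K.
T₂ = 627.1 × (19.3/0.775)^(2/3) = 5348 K.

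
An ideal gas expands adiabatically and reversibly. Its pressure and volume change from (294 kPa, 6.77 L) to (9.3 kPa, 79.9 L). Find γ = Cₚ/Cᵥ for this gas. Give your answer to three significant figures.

PV^γ = const ⇒ γ = ln(P₂/P₁) / ln(V₁/V₂).
γ = ln(9.3/294) / ln(6.77/79.9) = 1.399.

γ ≈ 1.40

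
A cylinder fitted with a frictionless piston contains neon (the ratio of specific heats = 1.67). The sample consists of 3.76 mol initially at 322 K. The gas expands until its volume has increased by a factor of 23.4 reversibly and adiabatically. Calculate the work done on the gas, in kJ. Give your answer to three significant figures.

Adiabatic: T₁V₁^(γ−1) = T₂V₂^(γ−1) ⇒ T₂ = T₁ (V₁/V₂)^(γ−1).
T₂ = 322 × (1/23.4)^(0.67) = 38.95 K.
Q = 0, so ΔU = W_on_gas = nCᵥΔT with Cᵥ = R/(γ−1) = 12.41 J/(mol·K).
ΔU = 3.76 × 12.41 × (38.95 − 322) = -13210 J.

W ≈ -13.2 kJ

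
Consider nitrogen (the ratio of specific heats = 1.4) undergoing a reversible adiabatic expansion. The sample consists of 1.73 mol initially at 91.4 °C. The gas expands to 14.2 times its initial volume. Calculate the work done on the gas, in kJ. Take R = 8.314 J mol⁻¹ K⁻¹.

W ≈ -8.57 kJ

Adiabatic: T₁V₁^(γ−1) = T₂V₂^(γ−1) ⇒ T₂ = T₁ (V₁/V₂)^(γ−1).
T₁ = 91.4 °C = 364.5 K.
T₂ = 364.5 × (1/14.2)^(0.4) = 126.1 K.
Q = 0, so ΔU = W_on_gas = nCᵥΔT with Cᵥ = R/(γ−1) = 20.79 J/(mol·K).
ΔU = 1.73 × 20.79 × (126.1 − 364.5) = -8573 J.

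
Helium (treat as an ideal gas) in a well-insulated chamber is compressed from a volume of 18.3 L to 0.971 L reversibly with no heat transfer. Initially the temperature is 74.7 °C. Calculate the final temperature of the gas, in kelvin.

T₂ ≈ 2460 K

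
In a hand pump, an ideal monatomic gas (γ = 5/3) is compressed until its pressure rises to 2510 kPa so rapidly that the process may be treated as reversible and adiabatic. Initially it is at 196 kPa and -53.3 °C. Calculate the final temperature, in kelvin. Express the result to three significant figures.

Along an adiabat T P^((1−γ)/γ) is constant, so T₂ = T₁ (P₂/P₁)^((γ−1)/γ).
T₁ = -53.3 °C = 219.8 K.
T₂ = 219.8 × (2510/196)^(2/5) = 609.7 K.

T₂ ≈ 610 K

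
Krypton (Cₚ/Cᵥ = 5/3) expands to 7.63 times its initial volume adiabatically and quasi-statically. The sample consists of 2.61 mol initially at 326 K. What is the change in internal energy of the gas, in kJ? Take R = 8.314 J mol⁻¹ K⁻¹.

ΔU ≈ -7.87 kJ

For a reversible adiabat TV^(γ−1) is constant, so T₂ = T₁ (V₁/V₂)^(γ−1).
T₂ = 326 × (1/7.63)^(2/3) = 84.11 K.
Q = 0, so ΔU = W_on_gas = nCᵥΔT with Cᵥ = R/(γ−1) = 12.47 J/(mol·K).
ΔU = 2.61 × 12.47 × (84.11 − 326) = -7873 J.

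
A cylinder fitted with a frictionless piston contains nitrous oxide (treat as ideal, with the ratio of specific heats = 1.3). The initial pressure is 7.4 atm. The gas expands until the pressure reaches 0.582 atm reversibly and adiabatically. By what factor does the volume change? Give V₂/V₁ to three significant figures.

From PV^γ = const, V₂/V₁ = (P₁/P₂)^(1/γ).
V₂/V₁ = (7.4/0.582)^(0.769) = 7.071.

V₂/V₁ ≈ 7.07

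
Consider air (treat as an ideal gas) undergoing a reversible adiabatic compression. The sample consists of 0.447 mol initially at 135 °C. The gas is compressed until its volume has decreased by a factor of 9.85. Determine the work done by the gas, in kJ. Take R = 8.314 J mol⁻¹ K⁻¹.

For a reversible adiabat TV^(γ−1) is constant, so T₂ = T₁ (V₁/V₂)^(γ−1).
γ = 7/5 for a diatomic ideal gas, so γ−1 = 2/5.
T₁ = 135 °C = 408.1 K.
T₂ = 408.1 × 9.85^(2/5) = 1019 K.
Q = 0, so ΔU = W_on_gas = nCᵥΔT with Cᵥ = R/(γ−1) = 20.79 J/(mol·K).
ΔU = 0.447 × 20.79 × (1019 − 408.1) = 5676 J.
Work done by the gas = −ΔU = -5676 J.

W ≈ -5.68 kJ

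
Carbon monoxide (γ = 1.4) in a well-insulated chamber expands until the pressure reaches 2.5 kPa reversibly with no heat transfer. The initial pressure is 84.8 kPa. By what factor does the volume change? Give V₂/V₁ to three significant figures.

V₂/V₁ ≈ 12.4

From PV^γ = const, V₂/V₁ = (P₁/P₂)^(1/γ).
V₂/V₁ = (84.8/2.5)^(0.714) = 12.39.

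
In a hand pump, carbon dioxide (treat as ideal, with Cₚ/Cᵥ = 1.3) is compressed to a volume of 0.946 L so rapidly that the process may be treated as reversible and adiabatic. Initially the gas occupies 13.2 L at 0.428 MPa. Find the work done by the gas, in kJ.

W ≈ -22.7 kJ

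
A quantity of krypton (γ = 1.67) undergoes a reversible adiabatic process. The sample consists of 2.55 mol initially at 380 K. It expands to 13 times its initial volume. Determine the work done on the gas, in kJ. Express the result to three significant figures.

For a reversible adiabat TV^(γ−1) is constant, so T₂ = T₁ (V₁/V₂)^(γ−1).
T₂ = 380 × (1/13)^(0.67) = 68.15 K.
Q = 0, so ΔU = W_on_gas = nCᵥΔT with Cᵥ = R/(γ−1) = 12.41 J/(mol·K).
ΔU = 2.55 × 12.41 × (68.15 − 380) = -9868 J.

W ≈ -9.87 kJ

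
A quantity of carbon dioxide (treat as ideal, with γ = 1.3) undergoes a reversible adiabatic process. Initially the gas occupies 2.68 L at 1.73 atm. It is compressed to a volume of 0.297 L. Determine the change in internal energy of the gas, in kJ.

P₂ = P₁(V₁/V₂)^γ = 1.73×(2.68/0.297)^(1.3) = 30.2 atm.
For a reversible adiabat, W_by_gas = (P₁V₁ − P₂V₂)/(γ−1).
W_by = (175300×0.00268 − 3.06×10^6×0.000297) / (0.3) = -1464 J.
Q = 0 ⇒ ΔU = −W_by = 1464 J.

ΔU ≈ 1.46 kJ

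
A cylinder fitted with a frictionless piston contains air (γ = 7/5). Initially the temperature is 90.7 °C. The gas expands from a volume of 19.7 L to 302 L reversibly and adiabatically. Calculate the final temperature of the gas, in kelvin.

T₂ ≈ 122 K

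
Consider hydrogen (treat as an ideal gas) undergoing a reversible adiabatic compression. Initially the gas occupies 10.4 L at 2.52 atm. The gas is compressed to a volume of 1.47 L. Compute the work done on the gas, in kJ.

W ≈ 7.88 kJ

γ = 7/5 for a diatomic ideal gas.
P₂ = P₁(V₁/V₂)^γ = 2.52×(10.4/1.47)^(7/5) = 38.99 atm.
For a reversible adiabat, W_by_gas = (P₁V₁ − P₂V₂)/(γ−1).
W_by = (255300×0.0104 − 3.951×10^6×0.00147) / (2/5) = -7882 J.
W_on_gas = −W_by = 7882 J.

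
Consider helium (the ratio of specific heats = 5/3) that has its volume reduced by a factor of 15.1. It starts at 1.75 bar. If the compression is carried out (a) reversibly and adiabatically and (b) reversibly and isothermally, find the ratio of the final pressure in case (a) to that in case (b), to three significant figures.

P_adiabatic / P_isothermal ≈ 6.11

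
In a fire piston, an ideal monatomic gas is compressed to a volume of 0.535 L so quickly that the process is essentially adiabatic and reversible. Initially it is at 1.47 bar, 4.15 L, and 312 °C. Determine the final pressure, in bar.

P₂ ≈ 44.7 bar

Adiabatic: P₁V₁^γ = P₂V₂^γ ⇒ P₂ = P₁ (V₁/V₂)^γ.
γ = 5/3 for a monatomic ideal gas.
P₂ = 1.47 × (4.15/0.535)^(5/3) = 44.68 bar.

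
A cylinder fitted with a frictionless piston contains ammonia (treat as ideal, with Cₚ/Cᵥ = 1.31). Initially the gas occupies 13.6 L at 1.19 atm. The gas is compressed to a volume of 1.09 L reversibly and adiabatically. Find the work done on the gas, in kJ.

W ≈ 6.28 kJ

P₂ = P₁(V₁/V₂)^γ = 1.19×(13.6/1.09)^(1.31) = 32.47 atm.
For a reversible adiabat, W_by_gas = (P₁V₁ − P₂V₂)/(γ−1).
W_by = (120600×0.0136 − 3.29×10^6×0.00109) / (0.31) = -6278 J.
W_on_gas = −W_by = 6278 J.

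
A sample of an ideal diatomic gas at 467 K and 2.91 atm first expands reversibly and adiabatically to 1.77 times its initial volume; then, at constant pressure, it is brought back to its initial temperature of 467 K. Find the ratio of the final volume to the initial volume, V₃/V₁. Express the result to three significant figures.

V₃/V₁ ≈ 2.22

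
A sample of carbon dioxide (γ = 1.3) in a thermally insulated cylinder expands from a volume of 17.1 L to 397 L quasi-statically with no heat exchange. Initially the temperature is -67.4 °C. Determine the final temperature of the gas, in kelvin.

For a reversible adiabat TV^(γ−1) is constant, so T₂ = T₁ (V₁/V₂)^(γ−1).
T₁ = -67.4 °C = 205.7 K.
T₂ = 205.7 × (17.1/397)^(0.3) = 80.09 K.

T₂ ≈ 80.1 K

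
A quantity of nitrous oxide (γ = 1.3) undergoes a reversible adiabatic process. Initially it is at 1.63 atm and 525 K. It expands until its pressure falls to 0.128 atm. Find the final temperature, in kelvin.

Along an adiabat T P^((1−γ)/γ) is constant, so T₂ = T₁ (P₂/P₁)^((γ−1)/γ).
T₂ = 525 × (0.128/1.63)^(0.231) = 291.9 K.

T₂ ≈ 292 K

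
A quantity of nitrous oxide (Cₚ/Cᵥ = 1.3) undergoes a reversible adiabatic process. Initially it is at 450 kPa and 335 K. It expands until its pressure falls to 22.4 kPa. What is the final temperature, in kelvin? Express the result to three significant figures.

T₂ ≈ 168 K

Adiabatic: T₂/T₁ = (P₂/P₁)^((γ−1)/γ).
T₂ = 335 × (22.4/450)^(0.231) = 167.6 K.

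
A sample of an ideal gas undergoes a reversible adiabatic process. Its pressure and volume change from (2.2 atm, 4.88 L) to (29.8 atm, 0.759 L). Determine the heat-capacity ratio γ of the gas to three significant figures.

γ ≈ 1.40

PV^γ = const ⇒ γ = ln(P₂/P₁) / ln(V₁/V₂).
γ = ln(29.8/2.2) / ln(4.88/0.759) = 1.4.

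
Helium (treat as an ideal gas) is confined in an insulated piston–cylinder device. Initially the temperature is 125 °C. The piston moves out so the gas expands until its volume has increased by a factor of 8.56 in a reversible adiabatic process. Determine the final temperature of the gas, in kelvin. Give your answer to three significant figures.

Adiabatic: T₁V₁^(γ−1) = T₂V₂^(γ−1) ⇒ T₂ = T₁ (V₁/V₂)^(γ−1).
For a monatomic ideal gas γ = 5/3, so γ−1 = 2/3.
T₁ = 125 °C = 398.1 K.
T₂ = 398.1 × (1/8.56)^(2/3) = 95.15 K.

T₂ ≈ 95.1 K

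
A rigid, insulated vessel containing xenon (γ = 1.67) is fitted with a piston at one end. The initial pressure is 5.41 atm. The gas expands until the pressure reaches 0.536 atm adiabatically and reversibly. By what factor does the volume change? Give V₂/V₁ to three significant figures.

From PV^γ = const, V₂/V₁ = (P₁/P₂)^(1/γ).
V₂/V₁ = (5.41/0.536)^(0.599) = 3.992.

V₂/V₁ ≈ 3.99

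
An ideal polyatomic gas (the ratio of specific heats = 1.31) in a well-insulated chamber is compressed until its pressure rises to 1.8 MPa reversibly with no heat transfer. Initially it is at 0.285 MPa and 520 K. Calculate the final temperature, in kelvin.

Adiabatic: T₂/T₁ = (P₂/P₁)^((γ−1)/γ).
T₂ = 520 × (1.8/0.285)^(0.237) = 804.3 K.

T₂ ≈ 804 K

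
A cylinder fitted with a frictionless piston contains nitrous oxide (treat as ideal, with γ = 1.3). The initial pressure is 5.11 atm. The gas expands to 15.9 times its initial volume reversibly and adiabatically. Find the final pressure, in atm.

Since PV^γ is constant along a reversible adiabat, P₂ = P₁ (V₁/V₂)^γ.
P₂ = 5.11 × (1/15.9)^(1.3) = 0.1402 atm.

P₂ ≈ 0.140 atm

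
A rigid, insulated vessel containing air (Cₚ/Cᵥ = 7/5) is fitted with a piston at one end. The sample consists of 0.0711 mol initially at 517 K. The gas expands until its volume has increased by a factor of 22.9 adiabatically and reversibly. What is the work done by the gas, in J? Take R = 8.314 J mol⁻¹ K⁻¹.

W ≈ 546 J

Adiabatic: T₁V₁^(γ−1) = T₂V₂^(γ−1) ⇒ T₂ = T₁ (V₁/V₂)^(γ−1).
T₂ = 517 × (1/22.9)^(2/5) = 147.8 K.
Q = 0, so ΔU = W_on_gas = nCᵥΔT with Cᵥ = R/(γ−1) = 20.79 J/(mol·K).
ΔU = 0.0711 × 20.79 × (147.8 − 517) = -545.7 J.
Work done by the gas = −ΔU = 545.7 J.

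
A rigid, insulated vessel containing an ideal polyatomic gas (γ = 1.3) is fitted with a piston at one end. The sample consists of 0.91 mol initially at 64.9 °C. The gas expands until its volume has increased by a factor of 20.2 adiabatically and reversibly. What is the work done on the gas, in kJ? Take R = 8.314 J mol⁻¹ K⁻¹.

W ≈ -5.07 kJ

For a reversible adiabat TV^(γ−1) is constant, so T₂ = T₁ (V₁/V₂)^(γ−1).
T₁ = 64.9 °C = 338 K.
T₂ = 338 × (1/20.2)^(0.3) = 137.2 K.
Q = 0, so ΔU = W_on_gas = nCᵥΔT with Cᵥ = R/(γ−1) = 27.71 J/(mol·K).
ΔU = 0.91 × 27.71 × (137.2 − 338) = -5065 J.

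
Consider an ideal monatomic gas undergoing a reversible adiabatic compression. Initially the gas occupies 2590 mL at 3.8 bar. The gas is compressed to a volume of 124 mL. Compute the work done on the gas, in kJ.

γ = 5/3 for a monatomic ideal gas.
P₂ = P₁(V₁/V₂)^γ = 3.8×(2590/124)^(5/3) = 602 bar.
For a reversible adiabat, W_by_gas = (P₁V₁ − P₂V₂)/(γ−1).
W_by = (380000×0.00259 − 6.02×10^7×0.000124) / (2/3) = -9720 J.
W_on_gas = −W_by = 9720 J.

W ≈ 9.72 kJ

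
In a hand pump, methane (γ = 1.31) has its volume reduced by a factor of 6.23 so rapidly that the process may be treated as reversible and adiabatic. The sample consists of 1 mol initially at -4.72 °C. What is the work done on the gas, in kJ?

For a reversible adiabat TV^(γ−1) is constant, so T₂ = T₁ (V₁/V₂)^(γ−1).
T₁ = -4.72 °C = 268.4 K.
T₂ = 268.4 × 6.23^(0.31) = 473.3 K.
Q = 0, so ΔU = W_on_gas = nCᵥΔT with Cᵥ = R/(γ−1) = 26.82 J/(mol·K).
ΔU = 1 × 26.82 × (473.3 − 268.4) = 5494 J.

W ≈ 5.49 kJ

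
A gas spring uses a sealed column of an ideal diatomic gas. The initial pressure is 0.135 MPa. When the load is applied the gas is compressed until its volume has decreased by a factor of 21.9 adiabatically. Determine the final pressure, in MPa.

Since PV^γ is constant along a reversible adiabat, P₂ = P₁ (V₁/V₂)^γ.
For a diatomic ideal gas γ = 7/5.
P₂ = 0.135 × 21.9^(7/5) = 10.16 MPa.

P₂ ≈ 10.2 MPa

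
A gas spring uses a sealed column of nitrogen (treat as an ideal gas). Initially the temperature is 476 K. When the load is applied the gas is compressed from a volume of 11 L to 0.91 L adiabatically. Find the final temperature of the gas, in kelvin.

T₂ ≈ 1290 K

For a reversible adiabat TV^(γ−1) is constant, so T₂ = T₁ (V₁/V₂)^(γ−1).
For a diatomic ideal gas γ = 7/5, so γ−1 = 2/5.
T₂ = 476 × (11/0.91)^(2/5) = 1290 K.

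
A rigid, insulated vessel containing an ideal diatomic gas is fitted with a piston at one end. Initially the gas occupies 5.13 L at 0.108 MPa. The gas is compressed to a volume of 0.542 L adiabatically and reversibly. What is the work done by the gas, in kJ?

W ≈ -2.02 kJ

γ = 7/5 for a diatomic ideal gas.
P₂ = P₁(V₁/V₂)^γ = 0.108×(5.13/0.542)^(7/5) = 2.512 MPa.
For a reversible adiabat, W_by_gas = (P₁V₁ − P₂V₂)/(γ−1).
W_by = (108000×0.00513 − 2.512×10^6×0.000542) / (2/5) = -2018 J.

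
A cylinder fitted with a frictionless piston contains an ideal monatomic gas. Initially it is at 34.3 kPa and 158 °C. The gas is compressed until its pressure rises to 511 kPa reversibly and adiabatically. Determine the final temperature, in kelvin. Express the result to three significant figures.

Adiabatic: T₂/T₁ = (P₂/P₁)^((γ−1)/γ).
For a monatomic ideal gas γ = 5/3, so (γ−1)/γ = 2/5.
T₁ = 158 °C = 431.1 K.
T₂ = 431.1 × (511/34.3)^(2/5) = 1270 K.

T₂ ≈ 1270 K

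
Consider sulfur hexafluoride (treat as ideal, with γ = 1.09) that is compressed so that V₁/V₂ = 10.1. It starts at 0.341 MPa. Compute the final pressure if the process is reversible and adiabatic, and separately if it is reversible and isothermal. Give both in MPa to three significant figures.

adiabatic: 4.24 MPa; isothermal: 3.44 MPa

Isothermal: P₂ = P₁(V₁/V₂) = 0.341×10.1 = 3.444 MPa.
Adiabatic: P₂ = P₁(V₁/V₂)^γ = 0.341×10.1^(1.09) = 4.241 MPa.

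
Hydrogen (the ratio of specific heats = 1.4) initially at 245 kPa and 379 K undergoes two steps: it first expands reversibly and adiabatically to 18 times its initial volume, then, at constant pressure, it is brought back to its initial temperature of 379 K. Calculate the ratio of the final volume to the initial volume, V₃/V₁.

Adiabatic step: V₂/V₁ = 18; T₂ = T₁·(1/18)^(0.4) = 119.3 K.
Isobaric step: V₃/V₂ = T₃/T₂ = 379/119.3.
V₃/V₁ = (V₂/V₁)(V₃/V₂) = 18 × (379/119.3) = 57.2.

V₃/V₁ ≈ 57.2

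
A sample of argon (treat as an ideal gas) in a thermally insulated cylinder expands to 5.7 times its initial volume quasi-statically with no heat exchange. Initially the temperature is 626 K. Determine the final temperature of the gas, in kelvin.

Adiabatic: T₁V₁^(γ−1) = T₂V₂^(γ−1) ⇒ T₂ = T₁ (V₁/V₂)^(γ−1).
For a monatomic ideal gas γ = 5/3, so γ−1 = 2/3.
T₂ = 626 × (1/5.7)^(2/3) = 196.2 K.

T₂ ≈ 196 K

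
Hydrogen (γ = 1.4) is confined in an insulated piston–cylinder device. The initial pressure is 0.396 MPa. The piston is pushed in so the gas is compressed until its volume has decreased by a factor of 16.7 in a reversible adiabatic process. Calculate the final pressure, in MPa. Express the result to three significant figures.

Since PV^γ is constant along a reversible adiabat, P₂ = P₁ (V₁/V₂)^γ.
P₂ = 0.396 × 16.7^(1.4) = 20.39 MPa.

P₂ ≈ 20.4 MPa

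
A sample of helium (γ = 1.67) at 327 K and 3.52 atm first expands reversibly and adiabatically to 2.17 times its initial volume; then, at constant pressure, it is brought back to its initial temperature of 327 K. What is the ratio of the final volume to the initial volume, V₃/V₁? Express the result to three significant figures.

V₃/V₁ ≈ 3.65

Adiabatic step: V₂/V₁ = 2.17; T₂ = T₁·(1/2.17)^(0.67) = 194.6 K.
Isobaric step: V₃/V₂ = T₃/T₂ = 327/194.6.
V₃/V₁ = (V₂/V₁)(V₃/V₂) = 2.17 × (327/194.6) = 3.647.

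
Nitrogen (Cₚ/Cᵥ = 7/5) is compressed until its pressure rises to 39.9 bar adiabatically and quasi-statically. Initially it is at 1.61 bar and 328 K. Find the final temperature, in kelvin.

T₂ ≈ 821 K

Adiabatic: T₂/T₁ = (P₂/P₁)^((γ−1)/γ).
T₂ = 328 × (39.9/1.61)^(2/7) = 820.7 K.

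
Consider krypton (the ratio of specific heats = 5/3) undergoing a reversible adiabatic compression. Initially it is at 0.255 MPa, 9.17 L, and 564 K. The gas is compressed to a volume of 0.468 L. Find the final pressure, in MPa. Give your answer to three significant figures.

P₂ ≈ 36.3 MPa

Since PV^γ is constant along a reversible adiabat, P₂ = P₁ (V₁/V₂)^γ.
P₂ = 0.255 × (9.17/0.468)^(5/3) = 36.31 MPa.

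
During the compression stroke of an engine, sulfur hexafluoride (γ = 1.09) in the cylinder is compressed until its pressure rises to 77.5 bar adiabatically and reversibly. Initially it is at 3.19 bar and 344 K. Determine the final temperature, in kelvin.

T₂ ≈ 448 K

Along an adiabat T P^((1−γ)/γ) is constant, so T₂ = T₁ (P₂/P₁)^((γ−1)/γ).
T₂ = 344 × (77.5/3.19)^(0.0826) = 447.7 K.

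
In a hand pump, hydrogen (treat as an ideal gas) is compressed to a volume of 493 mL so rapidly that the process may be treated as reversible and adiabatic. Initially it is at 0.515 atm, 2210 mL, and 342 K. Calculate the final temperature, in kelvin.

T₂ ≈ 623 K

For a reversible adiabat TV^(γ−1) is constant, so T₂ = T₁ (V₁/V₂)^(γ−1).
γ = 7/5 for a diatomic ideal gas.
T₂ = 342 × (2210/493)^(2/5) = 623.2 K.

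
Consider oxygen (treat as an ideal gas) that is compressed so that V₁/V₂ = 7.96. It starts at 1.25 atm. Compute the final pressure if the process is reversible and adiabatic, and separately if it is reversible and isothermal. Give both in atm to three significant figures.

For a diatomic ideal gas γ = 7/5.
Isothermal: P₂ = P₁(V₁/V₂) = 1.25×7.96 = 9.95 atm.
Adiabatic: P₂ = P₁(V₁/V₂)^γ = 1.25×7.96^(7/5) = 22.81 atm.

adiabatic: 22.8 atm; isothermal: 9.95 atm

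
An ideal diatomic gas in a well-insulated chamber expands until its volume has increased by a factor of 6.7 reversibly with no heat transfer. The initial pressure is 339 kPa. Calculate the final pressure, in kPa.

Adiabatic: P₁V₁^γ = P₂V₂^γ ⇒ P₂ = P₁ (V₁/V₂)^γ.
For a diatomic ideal gas γ = 7/5.
P₂ = 339 × (1/6.7)^(7/5) = 23.64 kPa.

P₂ ≈ 23.6 kPa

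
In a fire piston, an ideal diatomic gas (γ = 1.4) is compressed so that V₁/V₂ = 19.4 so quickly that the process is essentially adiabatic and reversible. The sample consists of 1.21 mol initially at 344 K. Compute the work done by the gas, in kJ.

W ≈ -19.7 kJ

Adiabatic: T₁V₁^(γ−1) = T₂V₂^(γ−1) ⇒ T₂ = T₁ (V₁/V₂)^(γ−1).
T₂ = 344 × 19.4^(0.4) = 1126 K.
Q = 0, so ΔU = W_on_gas = nCᵥΔT with Cᵥ = R/(γ−1) = 20.79 J/(mol·K).
ΔU = 1.21 × 20.79 × (1126 − 344) = 19680 J.
Work done by the gas = −ΔU = -19680 J.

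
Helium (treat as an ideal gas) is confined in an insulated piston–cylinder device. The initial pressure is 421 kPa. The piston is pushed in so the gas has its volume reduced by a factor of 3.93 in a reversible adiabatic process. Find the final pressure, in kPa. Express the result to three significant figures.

Adiabatic: P₁V₁^γ = P₂V₂^γ ⇒ P₂ = P₁ (V₁/V₂)^γ.
For a monatomic ideal gas γ = 5/3.
P₂ = 421 × 3.93^(5/3) = 4120 kPa.

P₂ ≈ 4120 kPa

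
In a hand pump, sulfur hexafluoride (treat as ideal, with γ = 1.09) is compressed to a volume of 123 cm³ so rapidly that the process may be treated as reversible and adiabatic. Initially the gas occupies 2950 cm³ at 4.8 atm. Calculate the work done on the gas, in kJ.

W ≈ 5.28 kJ

P₂ = P₁(V₁/V₂)^γ = 4.8×(2950/123)^(1.09) = 153.2 atm.
For a reversible adiabat, W_by_gas = (P₁V₁ − P₂V₂)/(γ−1).
W_by = (486400×0.00295 − 1.553×10^7×0.000123) / (0.09) = -5277 J.
W_on_gas = −W_by = 5277 J.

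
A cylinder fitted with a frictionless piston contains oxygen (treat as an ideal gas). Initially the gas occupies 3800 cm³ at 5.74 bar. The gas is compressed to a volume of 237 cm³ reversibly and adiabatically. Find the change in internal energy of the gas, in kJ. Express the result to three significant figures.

ΔU ≈ 11.1 kJ

γ = 7/5 for a diatomic ideal gas.
P₂ = P₁(V₁/V₂)^γ = 5.74×(3800/237)^(7/5) = 279.2 bar.
For a reversible adiabat, W_by_gas = (P₁V₁ − P₂V₂)/(γ−1).
W_by = (574000×0.0038 − 2.792×10^7×0.000237) / (2/5) = -11090 J.
Q = 0 ⇒ ΔU = −W_by = 11090 J.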